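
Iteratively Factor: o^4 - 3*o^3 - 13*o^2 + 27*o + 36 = (o + 3)*(o^3 - 6*o^2 + 5*o + 12) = (o + 1)*(o + 3)*(o^2 - 7*o + 12) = (o - 4)*(o + 1)*(o + 3)*(o - 3)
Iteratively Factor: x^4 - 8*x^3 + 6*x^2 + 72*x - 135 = (x - 3)*(x^3 - 5*x^2 - 9*x + 45) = (x - 5)*(x - 3)*(x^2 - 9) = (x - 5)*(x - 3)^2*(x + 3)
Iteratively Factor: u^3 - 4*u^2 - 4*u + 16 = (u - 4)*(u^2 - 4) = (u - 4)*(u + 2)*(u - 2)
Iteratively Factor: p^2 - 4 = (p + 2)*(p - 2)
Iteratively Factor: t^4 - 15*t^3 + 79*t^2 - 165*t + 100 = (t - 4)*(t^3 - 11*t^2 + 35*t - 25) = (t - 4)*(t - 1)*(t^2 - 10*t + 25) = (t - 5)*(t - 4)*(t - 1)*(t - 5)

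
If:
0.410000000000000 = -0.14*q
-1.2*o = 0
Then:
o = 0.00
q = -2.93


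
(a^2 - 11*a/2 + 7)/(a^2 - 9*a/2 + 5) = (2*a - 7)/(2*a - 5)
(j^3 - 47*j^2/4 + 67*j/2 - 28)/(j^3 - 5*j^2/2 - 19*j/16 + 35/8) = 4*(j - 8)/(4*j + 5)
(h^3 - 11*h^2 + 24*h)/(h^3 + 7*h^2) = (h^2 - 11*h + 24)/(h*(h + 7))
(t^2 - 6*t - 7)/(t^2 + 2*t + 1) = (t - 7)/(t + 1)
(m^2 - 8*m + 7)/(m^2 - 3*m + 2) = (m - 7)/(m - 2)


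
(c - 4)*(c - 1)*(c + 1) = c^3 - 4*c^2 - c + 4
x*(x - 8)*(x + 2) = x^3 - 6*x^2 - 16*x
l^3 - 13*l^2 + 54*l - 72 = (l - 6)*(l - 4)*(l - 3)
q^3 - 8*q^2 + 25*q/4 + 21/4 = (q - 7)*(q - 3/2)*(q + 1/2)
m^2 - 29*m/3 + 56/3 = (m - 7)*(m - 8/3)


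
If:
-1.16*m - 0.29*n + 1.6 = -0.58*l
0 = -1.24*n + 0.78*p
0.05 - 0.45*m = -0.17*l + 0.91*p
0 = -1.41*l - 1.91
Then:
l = -1.35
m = 0.79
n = -0.37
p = -0.59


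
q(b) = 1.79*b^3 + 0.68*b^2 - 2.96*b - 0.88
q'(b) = 5.37*b^2 + 1.36*b - 2.96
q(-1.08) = 0.86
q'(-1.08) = 1.83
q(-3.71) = -71.94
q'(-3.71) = 65.91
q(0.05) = -1.03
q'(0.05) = -2.88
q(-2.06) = -7.54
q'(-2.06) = 17.03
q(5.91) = 374.88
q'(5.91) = 192.64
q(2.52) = 24.62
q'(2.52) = 34.57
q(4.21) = 132.28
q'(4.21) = 97.94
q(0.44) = -1.90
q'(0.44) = -1.32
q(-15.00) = -5844.73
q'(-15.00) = 1184.89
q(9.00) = 1332.47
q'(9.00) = 444.25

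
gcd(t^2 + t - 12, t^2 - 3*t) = t - 3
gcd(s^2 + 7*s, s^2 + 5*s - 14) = s + 7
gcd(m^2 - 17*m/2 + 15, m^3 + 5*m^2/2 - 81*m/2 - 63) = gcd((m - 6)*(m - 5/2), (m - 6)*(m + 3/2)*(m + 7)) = m - 6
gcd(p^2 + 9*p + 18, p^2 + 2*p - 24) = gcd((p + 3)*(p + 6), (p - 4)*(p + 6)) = p + 6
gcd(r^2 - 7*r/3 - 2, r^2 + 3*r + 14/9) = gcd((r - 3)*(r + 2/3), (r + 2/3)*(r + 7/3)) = r + 2/3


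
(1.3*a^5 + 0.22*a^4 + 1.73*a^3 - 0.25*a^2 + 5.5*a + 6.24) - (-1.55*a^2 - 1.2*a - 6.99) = 1.3*a^5 + 0.22*a^4 + 1.73*a^3 + 1.3*a^2 + 6.7*a + 13.23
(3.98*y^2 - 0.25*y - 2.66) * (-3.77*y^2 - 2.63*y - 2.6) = -15.0046*y^4 - 9.5249*y^3 + 0.337699999999999*y^2 + 7.6458*y + 6.916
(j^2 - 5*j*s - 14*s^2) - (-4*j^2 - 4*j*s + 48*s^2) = 5*j^2 - j*s - 62*s^2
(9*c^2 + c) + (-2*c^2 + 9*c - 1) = 7*c^2 + 10*c - 1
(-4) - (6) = -10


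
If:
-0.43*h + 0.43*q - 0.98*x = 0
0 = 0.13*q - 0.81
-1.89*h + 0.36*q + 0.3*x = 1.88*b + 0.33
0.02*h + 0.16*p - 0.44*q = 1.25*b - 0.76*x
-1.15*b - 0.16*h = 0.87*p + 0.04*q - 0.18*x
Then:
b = -0.98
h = 2.26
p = 0.95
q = 6.23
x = 1.74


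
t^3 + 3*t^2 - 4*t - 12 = (t - 2)*(t + 2)*(t + 3)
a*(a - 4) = a^2 - 4*a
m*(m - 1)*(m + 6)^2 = m^4 + 11*m^3 + 24*m^2 - 36*m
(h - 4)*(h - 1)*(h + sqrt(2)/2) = h^3 - 5*h^2 + sqrt(2)*h^2/2 - 5*sqrt(2)*h/2 + 4*h + 2*sqrt(2)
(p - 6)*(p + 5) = p^2 - p - 30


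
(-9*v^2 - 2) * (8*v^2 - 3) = -72*v^4 + 11*v^2 + 6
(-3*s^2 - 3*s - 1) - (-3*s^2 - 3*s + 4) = -5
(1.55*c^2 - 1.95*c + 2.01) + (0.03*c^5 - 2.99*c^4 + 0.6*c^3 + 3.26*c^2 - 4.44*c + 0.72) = 0.03*c^5 - 2.99*c^4 + 0.6*c^3 + 4.81*c^2 - 6.39*c + 2.73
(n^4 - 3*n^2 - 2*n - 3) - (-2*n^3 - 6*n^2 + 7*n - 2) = n^4 + 2*n^3 + 3*n^2 - 9*n - 1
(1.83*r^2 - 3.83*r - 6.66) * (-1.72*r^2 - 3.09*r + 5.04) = -3.1476*r^4 + 0.9329*r^3 + 32.5131*r^2 + 1.2762*r - 33.5664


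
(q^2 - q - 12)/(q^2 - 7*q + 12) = (q + 3)/(q - 3)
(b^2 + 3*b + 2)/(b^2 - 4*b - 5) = (b + 2)/(b - 5)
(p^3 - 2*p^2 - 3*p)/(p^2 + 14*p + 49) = p*(p^2 - 2*p - 3)/(p^2 + 14*p + 49)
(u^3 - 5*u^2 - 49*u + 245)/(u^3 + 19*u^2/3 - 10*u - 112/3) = 3*(u^2 - 12*u + 35)/(3*u^2 - 2*u - 16)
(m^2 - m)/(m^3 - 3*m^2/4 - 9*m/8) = 8*(1 - m)/(-8*m^2 + 6*m + 9)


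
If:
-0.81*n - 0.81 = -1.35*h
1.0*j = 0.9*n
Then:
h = 0.6*n + 0.6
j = 0.9*n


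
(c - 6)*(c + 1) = c^2 - 5*c - 6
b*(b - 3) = b^2 - 3*b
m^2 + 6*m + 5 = (m + 1)*(m + 5)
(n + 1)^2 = n^2 + 2*n + 1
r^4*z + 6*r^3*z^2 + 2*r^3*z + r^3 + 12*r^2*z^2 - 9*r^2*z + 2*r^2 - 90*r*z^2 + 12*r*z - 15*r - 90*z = (r - 3)*(r + 5)*(r + 6*z)*(r*z + 1)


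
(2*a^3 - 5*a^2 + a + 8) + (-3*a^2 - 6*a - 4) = 2*a^3 - 8*a^2 - 5*a + 4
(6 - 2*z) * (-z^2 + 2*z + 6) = 2*z^3 - 10*z^2 + 36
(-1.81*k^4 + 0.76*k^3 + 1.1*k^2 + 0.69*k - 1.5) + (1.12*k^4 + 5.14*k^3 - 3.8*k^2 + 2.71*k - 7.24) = -0.69*k^4 + 5.9*k^3 - 2.7*k^2 + 3.4*k - 8.74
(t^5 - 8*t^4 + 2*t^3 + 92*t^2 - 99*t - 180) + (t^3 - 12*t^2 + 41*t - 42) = t^5 - 8*t^4 + 3*t^3 + 80*t^2 - 58*t - 222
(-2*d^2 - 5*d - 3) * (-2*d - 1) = 4*d^3 + 12*d^2 + 11*d + 3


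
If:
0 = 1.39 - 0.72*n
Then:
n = 1.93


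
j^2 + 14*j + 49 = (j + 7)^2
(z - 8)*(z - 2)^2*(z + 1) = z^4 - 11*z^3 + 24*z^2 + 4*z - 32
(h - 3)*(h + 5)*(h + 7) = h^3 + 9*h^2 - h - 105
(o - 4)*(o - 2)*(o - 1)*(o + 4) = o^4 - 3*o^3 - 14*o^2 + 48*o - 32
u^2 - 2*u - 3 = (u - 3)*(u + 1)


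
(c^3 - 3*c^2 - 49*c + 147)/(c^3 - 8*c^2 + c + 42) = (c + 7)/(c + 2)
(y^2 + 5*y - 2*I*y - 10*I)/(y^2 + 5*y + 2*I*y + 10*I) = (y - 2*I)/(y + 2*I)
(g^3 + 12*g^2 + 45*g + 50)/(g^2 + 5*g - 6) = (g^3 + 12*g^2 + 45*g + 50)/(g^2 + 5*g - 6)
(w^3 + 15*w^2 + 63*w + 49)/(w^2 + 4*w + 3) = (w^2 + 14*w + 49)/(w + 3)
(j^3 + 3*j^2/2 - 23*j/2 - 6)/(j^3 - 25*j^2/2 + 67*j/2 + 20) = (j^2 + j - 12)/(j^2 - 13*j + 40)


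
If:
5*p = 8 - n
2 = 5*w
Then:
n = 8 - 5*p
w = 2/5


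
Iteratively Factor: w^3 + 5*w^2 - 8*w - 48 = (w + 4)*(w^2 + w - 12) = (w + 4)^2*(w - 3)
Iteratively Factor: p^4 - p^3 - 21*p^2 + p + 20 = (p + 1)*(p^3 - 2*p^2 - 19*p + 20) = (p + 1)*(p + 4)*(p^2 - 6*p + 5) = (p - 5)*(p + 1)*(p + 4)*(p - 1)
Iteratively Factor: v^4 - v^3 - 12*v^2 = (v)*(v^3 - v^2 - 12*v) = v^2*(v^2 - v - 12) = v^2*(v - 4)*(v + 3)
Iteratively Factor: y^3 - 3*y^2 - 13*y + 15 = (y - 1)*(y^2 - 2*y - 15) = (y - 5)*(y - 1)*(y + 3)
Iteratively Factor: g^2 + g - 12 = (g + 4)*(g - 3)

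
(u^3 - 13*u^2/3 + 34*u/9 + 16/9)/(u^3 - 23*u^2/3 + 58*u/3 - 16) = (u + 1/3)/(u - 3)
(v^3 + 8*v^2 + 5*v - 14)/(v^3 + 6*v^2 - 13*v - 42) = (v - 1)/(v - 3)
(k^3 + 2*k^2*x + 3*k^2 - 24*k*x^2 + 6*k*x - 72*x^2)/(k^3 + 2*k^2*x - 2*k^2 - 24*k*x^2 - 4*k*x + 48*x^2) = (k + 3)/(k - 2)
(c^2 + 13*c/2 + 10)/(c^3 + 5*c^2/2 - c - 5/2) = (c + 4)/(c^2 - 1)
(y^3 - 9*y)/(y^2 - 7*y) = (y^2 - 9)/(y - 7)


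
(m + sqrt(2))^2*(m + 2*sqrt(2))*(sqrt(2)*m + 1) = sqrt(2)*m^4 + 9*m^3 + 14*sqrt(2)*m^2 + 18*m + 4*sqrt(2)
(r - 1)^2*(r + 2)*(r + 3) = r^4 + 3*r^3 - 3*r^2 - 7*r + 6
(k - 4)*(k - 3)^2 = k^3 - 10*k^2 + 33*k - 36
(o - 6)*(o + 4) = o^2 - 2*o - 24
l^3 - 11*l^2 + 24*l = l*(l - 8)*(l - 3)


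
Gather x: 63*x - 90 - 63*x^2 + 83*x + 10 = -63*x^2 + 146*x - 80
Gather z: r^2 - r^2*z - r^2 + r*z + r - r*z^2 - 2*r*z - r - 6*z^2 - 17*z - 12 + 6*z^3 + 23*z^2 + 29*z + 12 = 6*z^3 + z^2*(17 - r) + z*(-r^2 - r + 12)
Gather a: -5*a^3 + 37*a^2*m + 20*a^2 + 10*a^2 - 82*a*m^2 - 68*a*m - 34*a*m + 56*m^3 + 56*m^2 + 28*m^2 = -5*a^3 + a^2*(37*m + 30) + a*(-82*m^2 - 102*m) + 56*m^3 + 84*m^2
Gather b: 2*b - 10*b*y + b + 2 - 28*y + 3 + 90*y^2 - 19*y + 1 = b*(3 - 10*y) + 90*y^2 - 47*y + 6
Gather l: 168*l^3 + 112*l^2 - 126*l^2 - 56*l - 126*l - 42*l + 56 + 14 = 168*l^3 - 14*l^2 - 224*l + 70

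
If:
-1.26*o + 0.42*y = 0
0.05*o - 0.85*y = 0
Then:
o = 0.00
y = 0.00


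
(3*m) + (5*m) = 8*m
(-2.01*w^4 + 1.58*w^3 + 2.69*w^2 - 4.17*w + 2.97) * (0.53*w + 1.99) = -1.0653*w^5 - 3.1625*w^4 + 4.5699*w^3 + 3.143*w^2 - 6.7242*w + 5.9103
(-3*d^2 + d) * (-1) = 3*d^2 - d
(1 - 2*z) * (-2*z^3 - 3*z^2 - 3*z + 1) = 4*z^4 + 4*z^3 + 3*z^2 - 5*z + 1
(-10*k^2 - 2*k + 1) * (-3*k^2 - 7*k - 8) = 30*k^4 + 76*k^3 + 91*k^2 + 9*k - 8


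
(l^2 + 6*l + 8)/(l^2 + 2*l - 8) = (l + 2)/(l - 2)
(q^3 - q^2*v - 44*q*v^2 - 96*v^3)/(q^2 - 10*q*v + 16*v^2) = (q^2 + 7*q*v + 12*v^2)/(q - 2*v)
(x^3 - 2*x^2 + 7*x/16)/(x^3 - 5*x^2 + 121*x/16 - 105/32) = 2*x*(4*x - 1)/(8*x^2 - 26*x + 15)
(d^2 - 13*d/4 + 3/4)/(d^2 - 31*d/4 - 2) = (-4*d^2 + 13*d - 3)/(-4*d^2 + 31*d + 8)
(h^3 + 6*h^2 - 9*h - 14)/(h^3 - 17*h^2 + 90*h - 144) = (h^3 + 6*h^2 - 9*h - 14)/(h^3 - 17*h^2 + 90*h - 144)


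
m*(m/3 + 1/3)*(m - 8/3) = m^3/3 - 5*m^2/9 - 8*m/9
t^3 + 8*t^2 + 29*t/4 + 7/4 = (t + 1/2)^2*(t + 7)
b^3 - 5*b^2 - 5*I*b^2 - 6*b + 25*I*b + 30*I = (b - 6)*(b + 1)*(b - 5*I)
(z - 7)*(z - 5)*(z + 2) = z^3 - 10*z^2 + 11*z + 70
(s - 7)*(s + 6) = s^2 - s - 42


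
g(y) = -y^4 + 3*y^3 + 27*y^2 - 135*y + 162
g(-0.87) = 297.34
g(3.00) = 0.00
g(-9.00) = -5184.00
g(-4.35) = 655.16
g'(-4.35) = 129.65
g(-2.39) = 565.29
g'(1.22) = -62.99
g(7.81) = -1536.84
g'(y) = -4*y^3 + 9*y^2 + 54*y - 135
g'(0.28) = -119.26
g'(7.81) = -1069.81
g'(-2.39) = -158.04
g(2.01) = 7.77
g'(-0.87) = -172.53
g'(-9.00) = 3024.00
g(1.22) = 40.72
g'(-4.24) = 102.74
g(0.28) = 126.38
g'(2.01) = -22.58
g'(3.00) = 0.00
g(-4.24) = 667.93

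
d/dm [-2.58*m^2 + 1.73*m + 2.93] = 1.73 - 5.16*m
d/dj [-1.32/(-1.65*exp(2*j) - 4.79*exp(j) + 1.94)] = (-4.356*exp(j) - 6.3228)*exp(j)/(1.65*exp(2*j) + 4.79*exp(j) - 1.94)^2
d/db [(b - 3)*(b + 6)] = 2*b + 3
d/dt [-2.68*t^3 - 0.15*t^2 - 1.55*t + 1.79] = -8.04*t^2 - 0.3*t - 1.55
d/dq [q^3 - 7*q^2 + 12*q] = 3*q^2 - 14*q + 12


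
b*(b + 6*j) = b^2 + 6*b*j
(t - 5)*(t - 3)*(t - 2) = t^3 - 10*t^2 + 31*t - 30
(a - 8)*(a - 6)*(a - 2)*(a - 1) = a^4 - 17*a^3 + 92*a^2 - 172*a + 96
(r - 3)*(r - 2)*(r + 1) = r^3 - 4*r^2 + r + 6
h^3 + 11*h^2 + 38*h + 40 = (h + 2)*(h + 4)*(h + 5)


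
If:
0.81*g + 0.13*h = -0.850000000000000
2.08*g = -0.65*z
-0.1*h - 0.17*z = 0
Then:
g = -0.56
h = -3.05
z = 1.79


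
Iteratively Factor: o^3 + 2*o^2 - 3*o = (o - 1)*(o^2 + 3*o) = (o - 1)*(o + 3)*(o)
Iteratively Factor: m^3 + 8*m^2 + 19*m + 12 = (m + 1)*(m^2 + 7*m + 12) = (m + 1)*(m + 4)*(m + 3)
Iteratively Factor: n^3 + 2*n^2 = (n + 2)*(n^2) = n*(n + 2)*(n)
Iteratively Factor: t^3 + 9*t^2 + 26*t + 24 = (t + 4)*(t^2 + 5*t + 6) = (t + 3)*(t + 4)*(t + 2)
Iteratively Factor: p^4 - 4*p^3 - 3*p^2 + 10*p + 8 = (p - 4)*(p^3 - 3*p - 2) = (p - 4)*(p + 1)*(p^2 - p - 2) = (p - 4)*(p - 2)*(p + 1)*(p + 1)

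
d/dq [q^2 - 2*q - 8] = 2*q - 2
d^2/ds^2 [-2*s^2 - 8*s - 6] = -4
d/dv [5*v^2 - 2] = 10*v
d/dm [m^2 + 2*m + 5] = 2*m + 2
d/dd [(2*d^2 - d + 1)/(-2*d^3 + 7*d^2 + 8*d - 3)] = (4*d^4 - 4*d^3 + 29*d^2 - 26*d - 5)/(4*d^6 - 28*d^5 + 17*d^4 + 124*d^3 + 22*d^2 - 48*d + 9)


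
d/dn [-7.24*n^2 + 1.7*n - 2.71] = 1.7 - 14.48*n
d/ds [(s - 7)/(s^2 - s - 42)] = -1/(s^2 + 12*s + 36)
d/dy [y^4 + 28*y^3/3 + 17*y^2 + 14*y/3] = 4*y^3 + 28*y^2 + 34*y + 14/3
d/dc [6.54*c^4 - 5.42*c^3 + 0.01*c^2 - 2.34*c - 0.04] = 26.16*c^3 - 16.26*c^2 + 0.02*c - 2.34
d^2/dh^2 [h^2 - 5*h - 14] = 2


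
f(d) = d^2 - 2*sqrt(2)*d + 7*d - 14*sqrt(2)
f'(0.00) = 4.17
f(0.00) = -19.80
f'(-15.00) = -25.83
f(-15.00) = 142.63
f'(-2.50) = -0.83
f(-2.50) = -23.98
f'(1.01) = 6.19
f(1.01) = -14.57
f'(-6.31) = -8.45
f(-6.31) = -6.31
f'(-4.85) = -5.53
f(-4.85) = -16.51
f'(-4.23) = -4.29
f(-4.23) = -19.55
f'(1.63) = 7.43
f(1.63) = -10.34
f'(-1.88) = 0.41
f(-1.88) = -24.11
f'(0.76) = 5.69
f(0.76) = -16.05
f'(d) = 2*d - 2*sqrt(2) + 7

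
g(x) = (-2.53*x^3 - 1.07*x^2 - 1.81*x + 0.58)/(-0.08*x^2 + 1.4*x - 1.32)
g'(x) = (0.16*x - 1.4)*(-2.53*x^3 - 1.07*x^2 - 1.81*x + 0.58)/(-0.08*x^2 + 1.4*x - 1.32)^2 + (-7.59*x^2 - 2.14*x - 1.81)/(-0.08*x^2 + 1.4*x - 1.32) = (0.2024*x^4 - 7.084*x^3 + 8.376*x^2 + 2.9176*x + 1.5772)/(0.0064*x^4 - 0.224*x^3 + 2.1712*x^2 - 3.696*x + 1.7424)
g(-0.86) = -1.14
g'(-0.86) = 1.48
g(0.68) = 4.79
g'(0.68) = 32.01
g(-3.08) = -10.94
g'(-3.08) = 7.28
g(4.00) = -61.90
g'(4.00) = -28.26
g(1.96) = -23.40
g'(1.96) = -8.72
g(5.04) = -97.09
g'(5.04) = -39.89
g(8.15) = -304.60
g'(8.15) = -103.46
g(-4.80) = -26.75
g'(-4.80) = 10.97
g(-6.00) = -41.22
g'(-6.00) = 13.09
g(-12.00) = -143.05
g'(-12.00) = 20.05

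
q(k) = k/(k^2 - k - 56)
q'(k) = k*(1 - 2*k)/(k^2 - k - 56)^2 + 1/(k^2 - k - 56) = (k^2 - k*(2*k - 1) - k - 56)/(-k^2 + k + 56)^2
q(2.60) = -0.05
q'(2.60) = -0.02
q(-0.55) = 0.01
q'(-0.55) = -0.02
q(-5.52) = 0.28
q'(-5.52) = -0.22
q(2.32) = -0.04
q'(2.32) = -0.02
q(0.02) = -0.00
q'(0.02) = -0.02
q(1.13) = -0.02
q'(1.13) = -0.02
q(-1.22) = 0.02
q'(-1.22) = -0.02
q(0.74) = -0.01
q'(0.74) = -0.02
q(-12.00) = -0.12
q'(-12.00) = -0.02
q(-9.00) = -0.26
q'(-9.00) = -0.12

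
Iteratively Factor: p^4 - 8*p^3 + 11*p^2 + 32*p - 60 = (p - 3)*(p^3 - 5*p^2 - 4*p + 20) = (p - 3)*(p + 2)*(p^2 - 7*p + 10) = (p - 3)*(p - 2)*(p + 2)*(p - 5)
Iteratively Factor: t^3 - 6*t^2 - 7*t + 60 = (t - 5)*(t^2 - t - 12) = (t - 5)*(t - 4)*(t + 3)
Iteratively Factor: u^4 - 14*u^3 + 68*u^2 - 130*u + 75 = (u - 3)*(u^3 - 11*u^2 + 35*u - 25) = (u - 5)*(u - 3)*(u^2 - 6*u + 5) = (u - 5)^2*(u - 3)*(u - 1)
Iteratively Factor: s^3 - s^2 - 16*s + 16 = (s + 4)*(s^2 - 5*s + 4) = (s - 1)*(s + 4)*(s - 4)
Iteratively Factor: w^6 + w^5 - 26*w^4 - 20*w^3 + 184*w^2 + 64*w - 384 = (w + 3)*(w^5 - 2*w^4 - 20*w^3 + 40*w^2 + 64*w - 128) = (w + 2)*(w + 3)*(w^4 - 4*w^3 - 12*w^2 + 64*w - 64) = (w + 2)*(w + 3)*(w + 4)*(w^3 - 8*w^2 + 20*w - 16) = (w - 2)*(w + 2)*(w + 3)*(w + 4)*(w^2 - 6*w + 8) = (w - 2)^2*(w + 2)*(w + 3)*(w + 4)*(w - 4)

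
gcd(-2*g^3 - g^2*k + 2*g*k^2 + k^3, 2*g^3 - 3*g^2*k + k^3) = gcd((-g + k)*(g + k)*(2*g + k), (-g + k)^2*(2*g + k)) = 2*g^2 - g*k - k^2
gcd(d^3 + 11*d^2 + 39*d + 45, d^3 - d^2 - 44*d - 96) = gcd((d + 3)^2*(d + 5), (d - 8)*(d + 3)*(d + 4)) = d + 3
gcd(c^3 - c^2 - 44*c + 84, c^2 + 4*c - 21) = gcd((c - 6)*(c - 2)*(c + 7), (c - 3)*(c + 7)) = c + 7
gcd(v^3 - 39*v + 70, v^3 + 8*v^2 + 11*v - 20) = 1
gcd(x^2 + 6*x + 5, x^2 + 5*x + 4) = x + 1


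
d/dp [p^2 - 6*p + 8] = 2*p - 6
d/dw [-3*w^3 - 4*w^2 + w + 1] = -9*w^2 - 8*w + 1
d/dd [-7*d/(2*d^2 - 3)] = 7*(2*d^2 + 3)/(2*d^2 - 3)^2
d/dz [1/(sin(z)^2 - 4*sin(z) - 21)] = 2*(2 - sin(z))*cos(z)/((sin(z) - 7)^2*(sin(z) + 3)^2)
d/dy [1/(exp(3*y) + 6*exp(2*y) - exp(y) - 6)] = (-3*exp(2*y) - 12*exp(y) + 1)*exp(y)/(exp(3*y) + 6*exp(2*y) - exp(y) - 6)^2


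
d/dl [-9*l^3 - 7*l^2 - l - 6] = -27*l^2 - 14*l - 1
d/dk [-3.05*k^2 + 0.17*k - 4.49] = 0.17 - 6.1*k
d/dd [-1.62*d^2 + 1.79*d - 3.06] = 1.79 - 3.24*d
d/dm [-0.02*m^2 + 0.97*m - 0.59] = 0.97 - 0.04*m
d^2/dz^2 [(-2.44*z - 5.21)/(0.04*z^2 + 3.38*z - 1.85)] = (-(0.08*z + 3.38)*(0.16*z + 6.76)*(2.44*z + 5.21) + (0.5856*z + 16.9112)*(0.04*z^2 + 3.38*z - 1.85))/(0.04*z^2 + 3.38*z - 1.85)^3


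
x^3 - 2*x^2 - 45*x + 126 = (x - 6)*(x - 3)*(x + 7)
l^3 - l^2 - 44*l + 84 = (l - 6)*(l - 2)*(l + 7)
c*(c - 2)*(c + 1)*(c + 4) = c^4 + 3*c^3 - 6*c^2 - 8*c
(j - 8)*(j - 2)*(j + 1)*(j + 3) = j^4 - 6*j^3 - 21*j^2 + 34*j + 48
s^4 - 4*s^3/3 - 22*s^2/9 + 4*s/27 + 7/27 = (s - 7/3)*(s - 1/3)*(s + 1/3)*(s + 1)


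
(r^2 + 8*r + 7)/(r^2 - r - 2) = (r + 7)/(r - 2)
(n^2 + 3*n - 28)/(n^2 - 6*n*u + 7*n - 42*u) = (4 - n)/(-n + 6*u)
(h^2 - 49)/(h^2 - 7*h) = (h + 7)/h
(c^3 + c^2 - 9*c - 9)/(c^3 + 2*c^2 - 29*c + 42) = (c^2 + 4*c + 3)/(c^2 + 5*c - 14)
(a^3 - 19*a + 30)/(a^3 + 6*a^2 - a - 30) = (a - 3)/(a + 3)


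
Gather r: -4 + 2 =-2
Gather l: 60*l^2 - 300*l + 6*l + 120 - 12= 60*l^2 - 294*l + 108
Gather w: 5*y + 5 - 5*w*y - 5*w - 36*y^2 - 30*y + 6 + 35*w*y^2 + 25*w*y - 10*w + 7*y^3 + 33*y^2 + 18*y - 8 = w*(35*y^2 + 20*y - 15) + 7*y^3 - 3*y^2 - 7*y + 3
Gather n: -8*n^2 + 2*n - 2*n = -8*n^2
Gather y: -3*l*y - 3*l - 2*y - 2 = -3*l + y*(-3*l - 2) - 2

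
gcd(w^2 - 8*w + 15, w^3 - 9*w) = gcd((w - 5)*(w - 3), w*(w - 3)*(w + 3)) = w - 3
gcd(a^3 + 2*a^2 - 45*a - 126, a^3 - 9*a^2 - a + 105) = a^2 - 4*a - 21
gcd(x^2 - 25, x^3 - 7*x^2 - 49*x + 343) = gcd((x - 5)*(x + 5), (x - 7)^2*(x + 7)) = 1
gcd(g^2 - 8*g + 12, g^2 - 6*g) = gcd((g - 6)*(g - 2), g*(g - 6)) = g - 6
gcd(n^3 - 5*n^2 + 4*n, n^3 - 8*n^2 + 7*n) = n^2 - n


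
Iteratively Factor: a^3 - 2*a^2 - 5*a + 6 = (a + 2)*(a^2 - 4*a + 3) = (a - 3)*(a + 2)*(a - 1)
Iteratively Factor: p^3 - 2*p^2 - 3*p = (p - 3)*(p^2 + p) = p*(p - 3)*(p + 1)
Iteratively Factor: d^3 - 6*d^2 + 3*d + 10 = (d - 2)*(d^2 - 4*d - 5) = (d - 5)*(d - 2)*(d + 1)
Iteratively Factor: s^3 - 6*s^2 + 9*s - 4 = (s - 4)*(s^2 - 2*s + 1) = (s - 4)*(s - 1)*(s - 1)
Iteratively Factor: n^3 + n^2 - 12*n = (n - 3)*(n^2 + 4*n) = n*(n - 3)*(n + 4)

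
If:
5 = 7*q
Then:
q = 5/7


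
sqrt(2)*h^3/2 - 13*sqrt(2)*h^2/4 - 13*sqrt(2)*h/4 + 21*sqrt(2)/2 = (h - 7)*(h - 3/2)*(sqrt(2)*h/2 + sqrt(2))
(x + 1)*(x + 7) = x^2 + 8*x + 7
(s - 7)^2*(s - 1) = s^3 - 15*s^2 + 63*s - 49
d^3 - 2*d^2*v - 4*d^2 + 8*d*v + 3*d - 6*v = (d - 3)*(d - 1)*(d - 2*v)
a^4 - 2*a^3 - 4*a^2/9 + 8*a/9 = a*(a - 2)*(a - 2/3)*(a + 2/3)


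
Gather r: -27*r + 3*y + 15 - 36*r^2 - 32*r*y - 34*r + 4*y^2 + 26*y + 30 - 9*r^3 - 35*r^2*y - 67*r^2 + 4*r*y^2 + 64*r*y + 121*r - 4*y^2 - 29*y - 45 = -9*r^3 + r^2*(-35*y - 103) + r*(4*y^2 + 32*y + 60)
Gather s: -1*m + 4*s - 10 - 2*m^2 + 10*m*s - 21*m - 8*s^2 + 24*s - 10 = -2*m^2 - 22*m - 8*s^2 + s*(10*m + 28) - 20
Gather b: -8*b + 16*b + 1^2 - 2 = 8*b - 1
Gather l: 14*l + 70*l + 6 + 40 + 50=84*l + 96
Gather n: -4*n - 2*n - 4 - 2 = -6*n - 6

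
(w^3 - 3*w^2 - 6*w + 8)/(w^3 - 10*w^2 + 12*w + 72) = (w^2 - 5*w + 4)/(w^2 - 12*w + 36)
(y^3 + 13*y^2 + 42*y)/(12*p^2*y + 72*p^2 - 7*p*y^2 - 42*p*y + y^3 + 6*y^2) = y*(y + 7)/(12*p^2 - 7*p*y + y^2)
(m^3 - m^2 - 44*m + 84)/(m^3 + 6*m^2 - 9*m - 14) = (m - 6)/(m + 1)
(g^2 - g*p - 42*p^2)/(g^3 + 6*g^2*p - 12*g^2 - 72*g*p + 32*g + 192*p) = (g - 7*p)/(g^2 - 12*g + 32)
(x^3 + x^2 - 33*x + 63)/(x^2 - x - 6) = (x^2 + 4*x - 21)/(x + 2)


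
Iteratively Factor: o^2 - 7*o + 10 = (o - 5)*(o - 2)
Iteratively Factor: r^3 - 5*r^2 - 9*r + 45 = (r - 3)*(r^2 - 2*r - 15) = (r - 3)*(r + 3)*(r - 5)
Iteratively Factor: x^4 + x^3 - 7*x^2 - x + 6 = (x + 1)*(x^3 - 7*x + 6) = (x + 1)*(x + 3)*(x^2 - 3*x + 2) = (x - 2)*(x + 1)*(x + 3)*(x - 1)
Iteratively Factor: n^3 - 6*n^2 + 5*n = (n)*(n^2 - 6*n + 5) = n*(n - 5)*(n - 1)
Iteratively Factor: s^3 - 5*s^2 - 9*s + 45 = (s - 5)*(s^2 - 9) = (s - 5)*(s - 3)*(s + 3)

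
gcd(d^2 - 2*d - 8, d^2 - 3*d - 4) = d - 4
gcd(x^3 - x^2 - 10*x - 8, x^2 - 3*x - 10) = x + 2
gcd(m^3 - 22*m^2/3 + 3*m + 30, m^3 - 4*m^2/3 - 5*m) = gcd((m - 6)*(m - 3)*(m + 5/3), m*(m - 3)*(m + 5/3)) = m^2 - 4*m/3 - 5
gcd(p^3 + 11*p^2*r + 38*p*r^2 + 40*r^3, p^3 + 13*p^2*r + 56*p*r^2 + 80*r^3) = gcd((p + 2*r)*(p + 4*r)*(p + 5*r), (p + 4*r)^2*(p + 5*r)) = p^2 + 9*p*r + 20*r^2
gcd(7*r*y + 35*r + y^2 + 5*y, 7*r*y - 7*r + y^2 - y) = 7*r + y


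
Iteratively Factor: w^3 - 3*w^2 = (w)*(w^2 - 3*w) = w^2*(w - 3)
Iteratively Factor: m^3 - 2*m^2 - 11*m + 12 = (m - 4)*(m^2 + 2*m - 3) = (m - 4)*(m + 3)*(m - 1)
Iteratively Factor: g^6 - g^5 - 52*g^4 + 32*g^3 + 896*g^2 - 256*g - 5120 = (g - 4)*(g^5 + 3*g^4 - 40*g^3 - 128*g^2 + 384*g + 1280) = (g - 4)*(g + 4)*(g^4 - g^3 - 36*g^2 + 16*g + 320) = (g - 5)*(g - 4)*(g + 4)*(g^3 + 4*g^2 - 16*g - 64) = (g - 5)*(g - 4)*(g + 4)^2*(g^2 - 16) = (g - 5)*(g - 4)^2*(g + 4)^2*(g + 4)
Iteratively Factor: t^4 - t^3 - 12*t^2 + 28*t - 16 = (t - 1)*(t^3 - 12*t + 16) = (t - 2)*(t - 1)*(t^2 + 2*t - 8) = (t - 2)^2*(t - 1)*(t + 4)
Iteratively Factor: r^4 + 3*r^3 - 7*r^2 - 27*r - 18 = (r + 1)*(r^3 + 2*r^2 - 9*r - 18) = (r - 3)*(r + 1)*(r^2 + 5*r + 6) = (r - 3)*(r + 1)*(r + 3)*(r + 2)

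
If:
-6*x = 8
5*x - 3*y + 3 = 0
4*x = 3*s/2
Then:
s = -32/9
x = -4/3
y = -11/9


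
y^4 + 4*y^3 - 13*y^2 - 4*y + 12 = (y - 2)*(y - 1)*(y + 1)*(y + 6)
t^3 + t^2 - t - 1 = (t - 1)*(t + 1)^2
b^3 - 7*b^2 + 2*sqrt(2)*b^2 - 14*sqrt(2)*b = b*(b - 7)*(b + 2*sqrt(2))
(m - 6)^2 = m^2 - 12*m + 36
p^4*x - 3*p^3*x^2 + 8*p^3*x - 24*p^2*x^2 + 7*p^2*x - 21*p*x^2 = p*(p + 7)*(p - 3*x)*(p*x + x)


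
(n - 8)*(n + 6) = n^2 - 2*n - 48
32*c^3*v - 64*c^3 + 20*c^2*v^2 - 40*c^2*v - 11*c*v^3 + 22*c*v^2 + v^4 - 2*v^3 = (-8*c + v)*(-4*c + v)*(c + v)*(v - 2)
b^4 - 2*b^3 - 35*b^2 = b^2*(b - 7)*(b + 5)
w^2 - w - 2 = (w - 2)*(w + 1)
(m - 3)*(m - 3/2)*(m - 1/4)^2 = m^4 - 5*m^3 + 109*m^2/16 - 81*m/32 + 9/32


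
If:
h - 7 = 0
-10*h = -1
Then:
No Solution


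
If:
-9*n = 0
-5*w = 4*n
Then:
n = 0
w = 0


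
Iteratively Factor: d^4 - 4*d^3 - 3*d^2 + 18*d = (d)*(d^3 - 4*d^2 - 3*d + 18) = d*(d - 3)*(d^2 - d - 6) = d*(d - 3)*(d + 2)*(d - 3)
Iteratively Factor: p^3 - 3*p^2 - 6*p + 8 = (p + 2)*(p^2 - 5*p + 4) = (p - 4)*(p + 2)*(p - 1)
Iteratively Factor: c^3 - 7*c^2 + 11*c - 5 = (c - 5)*(c^2 - 2*c + 1) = (c - 5)*(c - 1)*(c - 1)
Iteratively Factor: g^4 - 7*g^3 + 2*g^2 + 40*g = (g - 4)*(g^3 - 3*g^2 - 10*g) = g*(g - 4)*(g^2 - 3*g - 10) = g*(g - 5)*(g - 4)*(g + 2)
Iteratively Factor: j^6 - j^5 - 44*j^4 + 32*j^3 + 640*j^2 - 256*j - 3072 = (j + 4)*(j^5 - 5*j^4 - 24*j^3 + 128*j^2 + 128*j - 768) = (j + 4)^2*(j^4 - 9*j^3 + 12*j^2 + 80*j - 192) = (j - 4)*(j + 4)^2*(j^3 - 5*j^2 - 8*j + 48) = (j - 4)^2*(j + 4)^2*(j^2 - j - 12) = (j - 4)^2*(j + 3)*(j + 4)^2*(j - 4)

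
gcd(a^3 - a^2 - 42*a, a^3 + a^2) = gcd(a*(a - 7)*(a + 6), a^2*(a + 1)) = a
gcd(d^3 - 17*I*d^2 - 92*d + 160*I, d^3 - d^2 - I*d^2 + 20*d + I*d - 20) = d - 5*I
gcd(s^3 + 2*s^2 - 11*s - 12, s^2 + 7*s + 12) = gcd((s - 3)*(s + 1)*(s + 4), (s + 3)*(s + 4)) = s + 4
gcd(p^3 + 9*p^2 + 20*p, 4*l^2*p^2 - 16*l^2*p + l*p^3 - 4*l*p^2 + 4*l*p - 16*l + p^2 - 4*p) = 1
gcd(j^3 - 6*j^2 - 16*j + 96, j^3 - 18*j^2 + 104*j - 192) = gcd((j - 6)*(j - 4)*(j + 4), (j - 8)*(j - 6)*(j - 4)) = j^2 - 10*j + 24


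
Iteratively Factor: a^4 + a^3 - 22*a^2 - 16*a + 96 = (a + 3)*(a^3 - 2*a^2 - 16*a + 32) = (a - 4)*(a + 3)*(a^2 + 2*a - 8) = (a - 4)*(a + 3)*(a + 4)*(a - 2)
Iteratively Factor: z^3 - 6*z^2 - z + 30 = (z - 3)*(z^2 - 3*z - 10) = (z - 3)*(z + 2)*(z - 5)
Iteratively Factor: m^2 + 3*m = (m + 3)*(m)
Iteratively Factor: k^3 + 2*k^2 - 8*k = (k)*(k^2 + 2*k - 8) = k*(k - 2)*(k + 4)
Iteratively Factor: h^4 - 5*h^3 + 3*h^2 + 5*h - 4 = (h + 1)*(h^3 - 6*h^2 + 9*h - 4) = (h - 1)*(h + 1)*(h^2 - 5*h + 4) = (h - 4)*(h - 1)*(h + 1)*(h - 1)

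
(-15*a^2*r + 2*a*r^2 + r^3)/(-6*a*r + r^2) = (15*a^2 - 2*a*r - r^2)/(6*a - r)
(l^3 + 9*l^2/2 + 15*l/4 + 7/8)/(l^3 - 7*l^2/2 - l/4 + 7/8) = (4*l^2 + 16*l + 7)/(4*l^2 - 16*l + 7)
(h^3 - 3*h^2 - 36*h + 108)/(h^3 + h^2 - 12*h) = (h^2 - 36)/(h*(h + 4))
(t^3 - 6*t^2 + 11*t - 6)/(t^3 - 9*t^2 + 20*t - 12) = (t - 3)/(t - 6)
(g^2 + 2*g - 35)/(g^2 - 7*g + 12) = (g^2 + 2*g - 35)/(g^2 - 7*g + 12)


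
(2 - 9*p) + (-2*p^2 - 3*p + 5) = -2*p^2 - 12*p + 7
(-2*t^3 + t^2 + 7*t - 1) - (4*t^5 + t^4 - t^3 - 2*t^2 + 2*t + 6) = -4*t^5 - t^4 - t^3 + 3*t^2 + 5*t - 7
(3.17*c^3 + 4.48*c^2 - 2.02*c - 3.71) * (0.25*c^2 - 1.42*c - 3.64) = 0.7925*c^5 - 3.3814*c^4 - 18.4054*c^3 - 14.3663*c^2 + 12.621*c + 13.5044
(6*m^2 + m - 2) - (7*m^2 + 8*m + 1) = -m^2 - 7*m - 3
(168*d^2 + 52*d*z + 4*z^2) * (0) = 0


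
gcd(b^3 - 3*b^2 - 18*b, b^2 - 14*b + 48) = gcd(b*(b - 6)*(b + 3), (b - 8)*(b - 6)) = b - 6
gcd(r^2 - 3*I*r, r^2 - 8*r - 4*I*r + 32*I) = 1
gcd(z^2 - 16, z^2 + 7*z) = 1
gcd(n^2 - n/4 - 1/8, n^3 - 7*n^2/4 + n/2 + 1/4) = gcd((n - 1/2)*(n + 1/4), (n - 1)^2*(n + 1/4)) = n + 1/4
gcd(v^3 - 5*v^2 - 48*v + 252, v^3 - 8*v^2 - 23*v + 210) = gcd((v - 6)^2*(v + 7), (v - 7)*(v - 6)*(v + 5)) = v - 6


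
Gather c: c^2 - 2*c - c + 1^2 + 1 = c^2 - 3*c + 2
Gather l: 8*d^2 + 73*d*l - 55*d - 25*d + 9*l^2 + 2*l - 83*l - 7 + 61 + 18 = 8*d^2 - 80*d + 9*l^2 + l*(73*d - 81) + 72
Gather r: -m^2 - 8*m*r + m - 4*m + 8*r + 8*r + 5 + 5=-m^2 - 3*m + r*(16 - 8*m) + 10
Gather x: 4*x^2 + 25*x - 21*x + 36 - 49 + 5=4*x^2 + 4*x - 8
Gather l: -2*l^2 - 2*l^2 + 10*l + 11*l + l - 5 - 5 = -4*l^2 + 22*l - 10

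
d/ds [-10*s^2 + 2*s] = 2 - 20*s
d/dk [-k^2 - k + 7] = -2*k - 1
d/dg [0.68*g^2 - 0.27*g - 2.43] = 1.36*g - 0.27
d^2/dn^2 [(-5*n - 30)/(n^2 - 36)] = -10/(n^3 - 18*n^2 + 108*n - 216)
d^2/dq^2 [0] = 0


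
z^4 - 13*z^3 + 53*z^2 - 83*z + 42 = (z - 7)*(z - 3)*(z - 2)*(z - 1)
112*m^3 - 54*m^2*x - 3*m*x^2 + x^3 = (-8*m + x)*(-2*m + x)*(7*m + x)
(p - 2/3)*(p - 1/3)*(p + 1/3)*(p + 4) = p^4 + 10*p^3/3 - 25*p^2/9 - 10*p/27 + 8/27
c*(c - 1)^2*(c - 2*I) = c^4 - 2*c^3 - 2*I*c^3 + c^2 + 4*I*c^2 - 2*I*c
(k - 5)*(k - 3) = k^2 - 8*k + 15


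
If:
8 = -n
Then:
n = -8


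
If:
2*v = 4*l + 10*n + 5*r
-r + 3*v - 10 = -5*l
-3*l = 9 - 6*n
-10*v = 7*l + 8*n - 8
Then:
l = 402/197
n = 993/394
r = -1523/197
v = -521/197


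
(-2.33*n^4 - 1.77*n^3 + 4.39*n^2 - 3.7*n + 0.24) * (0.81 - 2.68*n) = 6.2444*n^5 + 2.8563*n^4 - 13.1989*n^3 + 13.4719*n^2 - 3.6402*n + 0.1944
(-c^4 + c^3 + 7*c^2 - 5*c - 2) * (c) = -c^5 + c^4 + 7*c^3 - 5*c^2 - 2*c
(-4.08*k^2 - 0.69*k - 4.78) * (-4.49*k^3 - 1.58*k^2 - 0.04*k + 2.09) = 18.3192*k^5 + 9.5445*k^4 + 22.7156*k^3 - 0.947199999999999*k^2 - 1.2509*k - 9.9902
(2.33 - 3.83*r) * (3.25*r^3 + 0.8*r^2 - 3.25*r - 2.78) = -12.4475*r^4 + 4.5085*r^3 + 14.3115*r^2 + 3.0749*r - 6.4774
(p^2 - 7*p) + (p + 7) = p^2 - 6*p + 7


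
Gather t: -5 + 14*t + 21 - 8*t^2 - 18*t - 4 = -8*t^2 - 4*t + 12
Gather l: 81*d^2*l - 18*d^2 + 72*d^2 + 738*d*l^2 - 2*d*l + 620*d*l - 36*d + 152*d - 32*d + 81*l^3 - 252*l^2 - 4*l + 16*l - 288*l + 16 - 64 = 54*d^2 + 84*d + 81*l^3 + l^2*(738*d - 252) + l*(81*d^2 + 618*d - 276) - 48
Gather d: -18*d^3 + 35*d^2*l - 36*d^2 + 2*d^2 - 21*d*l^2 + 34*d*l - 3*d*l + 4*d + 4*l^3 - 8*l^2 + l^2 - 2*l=-18*d^3 + d^2*(35*l - 34) + d*(-21*l^2 + 31*l + 4) + 4*l^3 - 7*l^2 - 2*l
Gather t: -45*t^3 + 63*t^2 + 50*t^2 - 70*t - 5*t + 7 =-45*t^3 + 113*t^2 - 75*t + 7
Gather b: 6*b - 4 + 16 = 6*b + 12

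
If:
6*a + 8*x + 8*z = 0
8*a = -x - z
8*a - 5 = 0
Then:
No Solution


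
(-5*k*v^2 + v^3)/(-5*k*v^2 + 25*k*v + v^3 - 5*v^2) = v/(v - 5)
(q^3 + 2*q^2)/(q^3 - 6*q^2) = (q + 2)/(q - 6)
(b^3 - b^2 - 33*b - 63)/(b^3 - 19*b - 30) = (b^2 - 4*b - 21)/(b^2 - 3*b - 10)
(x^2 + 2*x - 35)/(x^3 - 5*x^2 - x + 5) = (x + 7)/(x^2 - 1)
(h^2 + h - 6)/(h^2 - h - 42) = (-h^2 - h + 6)/(-h^2 + h + 42)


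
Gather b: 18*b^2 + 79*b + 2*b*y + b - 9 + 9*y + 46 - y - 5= 18*b^2 + b*(2*y + 80) + 8*y + 32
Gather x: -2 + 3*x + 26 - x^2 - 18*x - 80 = -x^2 - 15*x - 56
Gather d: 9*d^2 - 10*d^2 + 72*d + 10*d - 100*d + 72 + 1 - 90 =-d^2 - 18*d - 17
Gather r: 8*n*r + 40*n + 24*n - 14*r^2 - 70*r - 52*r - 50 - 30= 64*n - 14*r^2 + r*(8*n - 122) - 80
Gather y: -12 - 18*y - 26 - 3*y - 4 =-21*y - 42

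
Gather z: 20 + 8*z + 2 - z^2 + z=-z^2 + 9*z + 22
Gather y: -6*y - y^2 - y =-y^2 - 7*y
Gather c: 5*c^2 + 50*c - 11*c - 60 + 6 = 5*c^2 + 39*c - 54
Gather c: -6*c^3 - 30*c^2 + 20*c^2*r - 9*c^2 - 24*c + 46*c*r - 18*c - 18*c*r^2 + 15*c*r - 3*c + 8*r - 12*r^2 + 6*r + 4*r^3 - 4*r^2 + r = -6*c^3 + c^2*(20*r - 39) + c*(-18*r^2 + 61*r - 45) + 4*r^3 - 16*r^2 + 15*r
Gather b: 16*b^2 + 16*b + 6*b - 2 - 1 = 16*b^2 + 22*b - 3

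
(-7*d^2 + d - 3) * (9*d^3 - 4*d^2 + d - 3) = -63*d^5 + 37*d^4 - 38*d^3 + 34*d^2 - 6*d + 9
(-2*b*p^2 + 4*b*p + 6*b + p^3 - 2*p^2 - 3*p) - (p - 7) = -2*b*p^2 + 4*b*p + 6*b + p^3 - 2*p^2 - 4*p + 7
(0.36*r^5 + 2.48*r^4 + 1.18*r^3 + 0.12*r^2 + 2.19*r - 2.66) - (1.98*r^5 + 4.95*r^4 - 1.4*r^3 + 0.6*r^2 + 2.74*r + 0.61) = -1.62*r^5 - 2.47*r^4 + 2.58*r^3 - 0.48*r^2 - 0.55*r - 3.27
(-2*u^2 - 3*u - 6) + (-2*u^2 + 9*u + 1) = -4*u^2 + 6*u - 5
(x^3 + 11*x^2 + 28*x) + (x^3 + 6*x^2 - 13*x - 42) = 2*x^3 + 17*x^2 + 15*x - 42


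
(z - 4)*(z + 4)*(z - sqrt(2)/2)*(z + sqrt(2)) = z^4 + sqrt(2)*z^3/2 - 17*z^2 - 8*sqrt(2)*z + 16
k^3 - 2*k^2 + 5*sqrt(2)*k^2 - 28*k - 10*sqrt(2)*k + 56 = (k - 2)*(k - 2*sqrt(2))*(k + 7*sqrt(2))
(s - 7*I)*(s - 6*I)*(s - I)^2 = s^4 - 15*I*s^3 - 69*s^2 + 97*I*s + 42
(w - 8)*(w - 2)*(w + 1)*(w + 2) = w^4 - 7*w^3 - 12*w^2 + 28*w + 32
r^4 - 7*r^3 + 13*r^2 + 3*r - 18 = (r - 3)^2*(r - 2)*(r + 1)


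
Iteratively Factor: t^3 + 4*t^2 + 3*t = (t)*(t^2 + 4*t + 3) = t*(t + 3)*(t + 1)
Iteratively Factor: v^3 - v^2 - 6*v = (v - 3)*(v^2 + 2*v) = (v - 3)*(v + 2)*(v)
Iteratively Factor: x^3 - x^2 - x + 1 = (x - 1)*(x^2 - 1) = (x - 1)*(x + 1)*(x - 1)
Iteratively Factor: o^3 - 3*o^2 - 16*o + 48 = (o + 4)*(o^2 - 7*o + 12) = (o - 4)*(o + 4)*(o - 3)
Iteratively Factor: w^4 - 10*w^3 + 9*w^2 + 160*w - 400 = (w - 5)*(w^3 - 5*w^2 - 16*w + 80) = (w - 5)*(w - 4)*(w^2 - w - 20) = (w - 5)^2*(w - 4)*(w + 4)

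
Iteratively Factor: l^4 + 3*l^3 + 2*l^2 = (l + 2)*(l^3 + l^2) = l*(l + 2)*(l^2 + l) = l*(l + 1)*(l + 2)*(l)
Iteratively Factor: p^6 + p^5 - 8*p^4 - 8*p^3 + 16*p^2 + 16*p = (p + 2)*(p^5 - p^4 - 6*p^3 + 4*p^2 + 8*p) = (p - 2)*(p + 2)*(p^4 + p^3 - 4*p^2 - 4*p) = (p - 2)^2*(p + 2)*(p^3 + 3*p^2 + 2*p) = (p - 2)^2*(p + 1)*(p + 2)*(p^2 + 2*p) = (p - 2)^2*(p + 1)*(p + 2)^2*(p)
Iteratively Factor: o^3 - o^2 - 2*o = (o + 1)*(o^2 - 2*o) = o*(o + 1)*(o - 2)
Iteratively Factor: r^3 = (r)*(r^2) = r^2*(r)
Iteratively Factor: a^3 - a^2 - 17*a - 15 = (a - 5)*(a^2 + 4*a + 3) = (a - 5)*(a + 3)*(a + 1)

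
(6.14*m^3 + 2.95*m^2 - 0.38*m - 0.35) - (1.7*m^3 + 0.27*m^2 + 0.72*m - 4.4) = 4.44*m^3 + 2.68*m^2 - 1.1*m + 4.05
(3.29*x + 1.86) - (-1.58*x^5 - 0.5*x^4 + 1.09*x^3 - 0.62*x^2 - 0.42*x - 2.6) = 1.58*x^5 + 0.5*x^4 - 1.09*x^3 + 0.62*x^2 + 3.71*x + 4.46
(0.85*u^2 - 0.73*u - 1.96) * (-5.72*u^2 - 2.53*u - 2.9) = -4.862*u^4 + 2.0251*u^3 + 10.5931*u^2 + 7.0758*u + 5.684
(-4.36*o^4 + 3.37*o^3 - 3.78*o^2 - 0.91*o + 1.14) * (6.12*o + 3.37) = -26.6832*o^5 + 5.9312*o^4 - 11.7767*o^3 - 18.3078*o^2 + 3.9101*o + 3.8418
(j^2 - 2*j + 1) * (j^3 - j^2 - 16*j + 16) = j^5 - 3*j^4 - 13*j^3 + 47*j^2 - 48*j + 16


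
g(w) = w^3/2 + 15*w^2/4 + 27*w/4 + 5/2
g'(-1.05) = 0.53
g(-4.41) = 2.78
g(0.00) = 2.50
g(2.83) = 62.97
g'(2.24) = 31.08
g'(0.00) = 6.75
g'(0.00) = 6.75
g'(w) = 3*w^2/2 + 15*w/2 + 27/4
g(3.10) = 74.36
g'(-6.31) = 19.15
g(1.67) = 26.56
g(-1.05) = -1.03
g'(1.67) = 23.46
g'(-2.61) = -2.61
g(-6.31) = -16.40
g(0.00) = 2.50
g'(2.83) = 39.99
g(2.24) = 42.06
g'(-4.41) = 2.85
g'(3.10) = 44.42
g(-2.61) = 1.54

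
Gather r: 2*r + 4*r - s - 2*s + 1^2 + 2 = 6*r - 3*s + 3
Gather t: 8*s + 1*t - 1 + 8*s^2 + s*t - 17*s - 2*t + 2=8*s^2 - 9*s + t*(s - 1) + 1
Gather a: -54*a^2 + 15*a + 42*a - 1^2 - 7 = -54*a^2 + 57*a - 8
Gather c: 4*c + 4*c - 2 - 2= 8*c - 4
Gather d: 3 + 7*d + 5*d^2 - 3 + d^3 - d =d^3 + 5*d^2 + 6*d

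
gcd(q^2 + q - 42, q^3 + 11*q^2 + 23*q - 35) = q + 7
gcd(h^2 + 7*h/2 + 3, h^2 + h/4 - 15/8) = h + 3/2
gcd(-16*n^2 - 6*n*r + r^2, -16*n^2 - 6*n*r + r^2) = -16*n^2 - 6*n*r + r^2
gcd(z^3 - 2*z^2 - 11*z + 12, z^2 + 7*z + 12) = z + 3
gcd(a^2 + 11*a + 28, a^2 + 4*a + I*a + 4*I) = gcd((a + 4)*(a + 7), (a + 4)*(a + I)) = a + 4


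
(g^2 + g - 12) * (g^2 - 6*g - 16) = g^4 - 5*g^3 - 34*g^2 + 56*g + 192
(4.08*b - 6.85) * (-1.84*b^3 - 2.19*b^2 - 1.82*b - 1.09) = -7.5072*b^4 + 3.6688*b^3 + 7.5759*b^2 + 8.0198*b + 7.4665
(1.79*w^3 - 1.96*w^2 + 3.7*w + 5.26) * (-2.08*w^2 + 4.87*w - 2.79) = -3.7232*w^5 + 12.7941*w^4 - 22.2353*w^3 + 12.5466*w^2 + 15.2932*w - 14.6754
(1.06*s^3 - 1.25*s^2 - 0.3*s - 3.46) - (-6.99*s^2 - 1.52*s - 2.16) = 1.06*s^3 + 5.74*s^2 + 1.22*s - 1.3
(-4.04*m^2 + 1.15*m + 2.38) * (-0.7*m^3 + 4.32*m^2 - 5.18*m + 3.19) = 2.828*m^5 - 18.2578*m^4 + 24.2292*m^3 - 8.563*m^2 - 8.6599*m + 7.5922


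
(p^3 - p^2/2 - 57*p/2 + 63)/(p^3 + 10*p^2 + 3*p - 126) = (p - 7/2)/(p + 7)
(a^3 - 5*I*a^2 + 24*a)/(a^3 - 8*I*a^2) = (a + 3*I)/a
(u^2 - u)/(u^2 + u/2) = 2*(u - 1)/(2*u + 1)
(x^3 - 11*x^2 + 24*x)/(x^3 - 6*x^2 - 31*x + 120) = x/(x + 5)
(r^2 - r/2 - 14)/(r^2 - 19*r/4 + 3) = 2*(2*r + 7)/(4*r - 3)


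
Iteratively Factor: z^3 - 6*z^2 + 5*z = (z - 5)*(z^2 - z) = (z - 5)*(z - 1)*(z)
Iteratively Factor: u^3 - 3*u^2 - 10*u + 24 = (u - 2)*(u^2 - u - 12) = (u - 4)*(u - 2)*(u + 3)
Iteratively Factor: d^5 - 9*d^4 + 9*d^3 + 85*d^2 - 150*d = (d)*(d^4 - 9*d^3 + 9*d^2 + 85*d - 150) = d*(d - 5)*(d^3 - 4*d^2 - 11*d + 30) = d*(d - 5)^2*(d^2 + d - 6) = d*(d - 5)^2*(d - 2)*(d + 3)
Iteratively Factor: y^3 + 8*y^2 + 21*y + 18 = (y + 3)*(y^2 + 5*y + 6) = (y + 3)^2*(y + 2)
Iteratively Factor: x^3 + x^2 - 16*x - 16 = (x + 1)*(x^2 - 16) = (x + 1)*(x + 4)*(x - 4)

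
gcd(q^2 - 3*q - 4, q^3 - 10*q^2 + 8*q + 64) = q - 4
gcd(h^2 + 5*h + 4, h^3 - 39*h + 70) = 1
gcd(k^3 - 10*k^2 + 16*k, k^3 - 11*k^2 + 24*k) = k^2 - 8*k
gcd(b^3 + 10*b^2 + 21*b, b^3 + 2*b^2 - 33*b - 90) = b + 3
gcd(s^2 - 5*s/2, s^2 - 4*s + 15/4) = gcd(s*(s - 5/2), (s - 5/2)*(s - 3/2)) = s - 5/2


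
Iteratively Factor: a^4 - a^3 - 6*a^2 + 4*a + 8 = (a + 2)*(a^3 - 3*a^2 + 4) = (a + 1)*(a + 2)*(a^2 - 4*a + 4) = (a - 2)*(a + 1)*(a + 2)*(a - 2)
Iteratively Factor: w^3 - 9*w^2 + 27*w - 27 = (w - 3)*(w^2 - 6*w + 9) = (w - 3)^2*(w - 3)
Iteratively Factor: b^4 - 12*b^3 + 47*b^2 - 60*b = (b - 4)*(b^3 - 8*b^2 + 15*b) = b*(b - 4)*(b^2 - 8*b + 15) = b*(b - 5)*(b - 4)*(b - 3)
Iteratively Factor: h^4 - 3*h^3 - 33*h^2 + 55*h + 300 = (h - 5)*(h^3 + 2*h^2 - 23*h - 60) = (h - 5)*(h + 4)*(h^2 - 2*h - 15) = (h - 5)*(h + 3)*(h + 4)*(h - 5)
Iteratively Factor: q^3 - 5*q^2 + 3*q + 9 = (q + 1)*(q^2 - 6*q + 9) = (q - 3)*(q + 1)*(q - 3)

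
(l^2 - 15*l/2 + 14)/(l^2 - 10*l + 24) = (l - 7/2)/(l - 6)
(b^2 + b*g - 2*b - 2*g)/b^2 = 1 + g/b - 2/b - 2*g/b^2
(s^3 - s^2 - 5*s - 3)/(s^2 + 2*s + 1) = s - 3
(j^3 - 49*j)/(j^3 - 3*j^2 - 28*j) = (j + 7)/(j + 4)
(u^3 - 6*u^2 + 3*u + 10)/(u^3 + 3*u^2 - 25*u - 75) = (u^2 - u - 2)/(u^2 + 8*u + 15)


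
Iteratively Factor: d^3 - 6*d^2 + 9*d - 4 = (d - 1)*(d^2 - 5*d + 4) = (d - 4)*(d - 1)*(d - 1)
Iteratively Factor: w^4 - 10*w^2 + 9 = (w - 1)*(w^3 + w^2 - 9*w - 9) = (w - 1)*(w + 3)*(w^2 - 2*w - 3) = (w - 3)*(w - 1)*(w + 3)*(w + 1)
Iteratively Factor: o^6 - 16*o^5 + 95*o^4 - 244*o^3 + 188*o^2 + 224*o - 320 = (o - 4)*(o^5 - 12*o^4 + 47*o^3 - 56*o^2 - 36*o + 80) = (o - 4)*(o + 1)*(o^4 - 13*o^3 + 60*o^2 - 116*o + 80) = (o - 5)*(o - 4)*(o + 1)*(o^3 - 8*o^2 + 20*o - 16) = (o - 5)*(o - 4)^2*(o + 1)*(o^2 - 4*o + 4) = (o - 5)*(o - 4)^2*(o - 2)*(o + 1)*(o - 2)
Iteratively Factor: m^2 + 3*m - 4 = (m + 4)*(m - 1)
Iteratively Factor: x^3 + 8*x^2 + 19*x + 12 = (x + 3)*(x^2 + 5*x + 4) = (x + 3)*(x + 4)*(x + 1)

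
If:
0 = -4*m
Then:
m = 0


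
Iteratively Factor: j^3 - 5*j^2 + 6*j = (j)*(j^2 - 5*j + 6) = j*(j - 2)*(j - 3)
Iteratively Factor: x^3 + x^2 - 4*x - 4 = (x + 2)*(x^2 - x - 2) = (x + 1)*(x + 2)*(x - 2)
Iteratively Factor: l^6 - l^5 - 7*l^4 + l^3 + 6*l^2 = (l + 1)*(l^5 - 2*l^4 - 5*l^3 + 6*l^2) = l*(l + 1)*(l^4 - 2*l^3 - 5*l^2 + 6*l) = l*(l + 1)*(l + 2)*(l^3 - 4*l^2 + 3*l) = l^2*(l + 1)*(l + 2)*(l^2 - 4*l + 3) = l^2*(l - 3)*(l + 1)*(l + 2)*(l - 1)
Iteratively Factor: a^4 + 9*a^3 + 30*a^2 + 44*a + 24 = (a + 2)*(a^3 + 7*a^2 + 16*a + 12) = (a + 2)*(a + 3)*(a^2 + 4*a + 4) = (a + 2)^2*(a + 3)*(a + 2)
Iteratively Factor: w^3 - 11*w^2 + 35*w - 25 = (w - 1)*(w^2 - 10*w + 25) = (w - 5)*(w - 1)*(w - 5)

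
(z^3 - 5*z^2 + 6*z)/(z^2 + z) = (z^2 - 5*z + 6)/(z + 1)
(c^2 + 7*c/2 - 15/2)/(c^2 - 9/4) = 2*(c + 5)/(2*c + 3)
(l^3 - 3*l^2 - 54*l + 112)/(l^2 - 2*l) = l - 1 - 56/l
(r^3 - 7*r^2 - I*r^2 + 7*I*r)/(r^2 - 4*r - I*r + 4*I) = r*(r - 7)/(r - 4)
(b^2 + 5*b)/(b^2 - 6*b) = (b + 5)/(b - 6)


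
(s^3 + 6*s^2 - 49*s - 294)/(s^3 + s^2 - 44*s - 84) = (s + 7)/(s + 2)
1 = 1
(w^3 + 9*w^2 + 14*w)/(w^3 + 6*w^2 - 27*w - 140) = w*(w + 2)/(w^2 - w - 20)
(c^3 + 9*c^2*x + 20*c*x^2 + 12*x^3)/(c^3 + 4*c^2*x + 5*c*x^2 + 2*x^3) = (c + 6*x)/(c + x)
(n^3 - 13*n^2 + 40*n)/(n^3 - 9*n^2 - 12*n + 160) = n/(n + 4)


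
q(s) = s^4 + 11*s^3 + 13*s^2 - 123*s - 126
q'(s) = 4*s^3 + 33*s^2 + 26*s - 123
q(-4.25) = 113.39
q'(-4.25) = 55.50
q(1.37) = -238.30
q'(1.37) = -15.16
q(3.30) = 123.57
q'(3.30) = 465.92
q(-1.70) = 74.98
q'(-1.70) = -91.48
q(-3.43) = 143.36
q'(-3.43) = 14.65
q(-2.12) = 108.58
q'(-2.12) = -67.92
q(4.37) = 867.43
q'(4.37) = 954.63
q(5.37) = 2123.33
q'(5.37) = 1587.65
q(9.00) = 14400.00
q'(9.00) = 5700.00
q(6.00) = 3276.00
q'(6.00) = 2085.00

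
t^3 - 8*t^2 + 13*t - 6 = (t - 6)*(t - 1)^2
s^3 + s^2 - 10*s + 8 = (s - 2)*(s - 1)*(s + 4)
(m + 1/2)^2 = m^2 + m + 1/4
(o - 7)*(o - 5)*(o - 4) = o^3 - 16*o^2 + 83*o - 140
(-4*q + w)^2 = 16*q^2 - 8*q*w + w^2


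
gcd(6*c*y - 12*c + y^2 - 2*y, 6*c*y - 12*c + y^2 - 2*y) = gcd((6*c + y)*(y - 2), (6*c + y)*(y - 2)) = 6*c*y - 12*c + y^2 - 2*y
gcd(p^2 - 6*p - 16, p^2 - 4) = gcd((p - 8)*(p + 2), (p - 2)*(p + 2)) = p + 2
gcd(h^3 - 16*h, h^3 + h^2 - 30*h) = h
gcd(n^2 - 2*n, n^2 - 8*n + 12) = n - 2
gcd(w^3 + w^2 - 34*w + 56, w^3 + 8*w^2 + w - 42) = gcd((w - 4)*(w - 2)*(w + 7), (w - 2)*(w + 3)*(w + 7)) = w^2 + 5*w - 14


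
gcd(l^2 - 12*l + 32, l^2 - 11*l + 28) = l - 4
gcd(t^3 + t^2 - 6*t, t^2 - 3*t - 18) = t + 3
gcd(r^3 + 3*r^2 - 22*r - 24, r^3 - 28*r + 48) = r^2 + 2*r - 24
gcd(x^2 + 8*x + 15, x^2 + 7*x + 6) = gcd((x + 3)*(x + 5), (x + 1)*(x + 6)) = 1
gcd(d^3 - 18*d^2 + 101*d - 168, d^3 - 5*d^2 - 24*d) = d - 8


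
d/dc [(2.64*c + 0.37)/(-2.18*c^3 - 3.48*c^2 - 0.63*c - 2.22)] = (11.5104*c^3 + 11.607*c^2 + 2.5752*c - 5.6277)/(4.7524*c^6 + 15.1728*c^5 + 14.8572*c^4 + 14.064*c^3 + 15.8481*c^2 + 2.7972*c + 4.9284)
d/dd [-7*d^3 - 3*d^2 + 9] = 3*d*(-7*d - 2)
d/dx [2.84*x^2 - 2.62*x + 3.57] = 5.68*x - 2.62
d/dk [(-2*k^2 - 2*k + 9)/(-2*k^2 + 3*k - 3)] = (-10*k^2 + 48*k - 21)/(4*k^4 - 12*k^3 + 21*k^2 - 18*k + 9)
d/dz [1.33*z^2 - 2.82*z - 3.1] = 2.66*z - 2.82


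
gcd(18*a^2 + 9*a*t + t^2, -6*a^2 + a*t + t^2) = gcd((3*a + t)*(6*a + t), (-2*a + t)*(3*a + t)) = 3*a + t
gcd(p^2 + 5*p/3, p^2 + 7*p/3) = p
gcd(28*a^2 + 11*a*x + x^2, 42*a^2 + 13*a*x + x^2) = 7*a + x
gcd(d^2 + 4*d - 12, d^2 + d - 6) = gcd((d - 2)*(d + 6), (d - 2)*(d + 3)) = d - 2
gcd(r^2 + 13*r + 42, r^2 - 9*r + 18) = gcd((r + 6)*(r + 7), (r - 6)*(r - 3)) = 1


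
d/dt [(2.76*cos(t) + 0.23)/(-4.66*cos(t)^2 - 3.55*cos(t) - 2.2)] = (-12.8616*cos(t)^2 - 2.1436*cos(t) + 5.2555)*sin(t)/(21.7156*cos(t)^4 + 33.086*cos(t)^3 + 33.1065*cos(t)^2 + 15.62*cos(t) + 4.84)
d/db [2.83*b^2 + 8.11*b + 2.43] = 5.66*b + 8.11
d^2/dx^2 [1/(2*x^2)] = 3/x^4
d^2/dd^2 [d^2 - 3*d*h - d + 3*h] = 2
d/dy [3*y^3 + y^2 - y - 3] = 9*y^2 + 2*y - 1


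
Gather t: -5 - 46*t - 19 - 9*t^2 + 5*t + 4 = -9*t^2 - 41*t - 20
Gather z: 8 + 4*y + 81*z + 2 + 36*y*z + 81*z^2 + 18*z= 4*y + 81*z^2 + z*(36*y + 99) + 10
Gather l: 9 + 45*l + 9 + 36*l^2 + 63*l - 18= 36*l^2 + 108*l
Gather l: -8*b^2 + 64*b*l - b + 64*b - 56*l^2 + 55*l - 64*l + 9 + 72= -8*b^2 + 63*b - 56*l^2 + l*(64*b - 9) + 81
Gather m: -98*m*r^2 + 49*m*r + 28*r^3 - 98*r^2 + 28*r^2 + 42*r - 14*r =m*(-98*r^2 + 49*r) + 28*r^3 - 70*r^2 + 28*r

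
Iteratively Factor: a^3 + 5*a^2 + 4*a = (a)*(a^2 + 5*a + 4) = a*(a + 1)*(a + 4)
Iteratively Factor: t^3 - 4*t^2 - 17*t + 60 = (t - 3)*(t^2 - t - 20) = (t - 5)*(t - 3)*(t + 4)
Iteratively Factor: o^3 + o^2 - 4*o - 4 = (o + 1)*(o^2 - 4) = (o + 1)*(o + 2)*(o - 2)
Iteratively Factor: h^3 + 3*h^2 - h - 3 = (h + 3)*(h^2 - 1) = (h + 1)*(h + 3)*(h - 1)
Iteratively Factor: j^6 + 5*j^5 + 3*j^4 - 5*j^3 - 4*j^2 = (j)*(j^5 + 5*j^4 + 3*j^3 - 5*j^2 - 4*j) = j*(j + 4)*(j^4 + j^3 - j^2 - j) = j^2*(j + 4)*(j^3 + j^2 - j - 1) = j^2*(j + 1)*(j + 4)*(j^2 - 1) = j^2*(j + 1)^2*(j + 4)*(j - 1)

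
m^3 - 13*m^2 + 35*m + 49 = (m - 7)^2*(m + 1)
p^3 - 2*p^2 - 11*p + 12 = (p - 4)*(p - 1)*(p + 3)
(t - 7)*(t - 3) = t^2 - 10*t + 21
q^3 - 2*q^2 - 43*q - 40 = (q - 8)*(q + 1)*(q + 5)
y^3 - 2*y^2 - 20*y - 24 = (y - 6)*(y + 2)^2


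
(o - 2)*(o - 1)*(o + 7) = o^3 + 4*o^2 - 19*o + 14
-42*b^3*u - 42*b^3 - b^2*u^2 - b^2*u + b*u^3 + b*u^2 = (-7*b + u)*(6*b + u)*(b*u + b)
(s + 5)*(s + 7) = s^2 + 12*s + 35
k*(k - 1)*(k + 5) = k^3 + 4*k^2 - 5*k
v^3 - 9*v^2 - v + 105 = (v - 7)*(v - 5)*(v + 3)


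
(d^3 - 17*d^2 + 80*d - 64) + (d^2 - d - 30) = d^3 - 16*d^2 + 79*d - 94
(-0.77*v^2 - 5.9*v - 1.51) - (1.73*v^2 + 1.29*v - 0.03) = -2.5*v^2 - 7.19*v - 1.48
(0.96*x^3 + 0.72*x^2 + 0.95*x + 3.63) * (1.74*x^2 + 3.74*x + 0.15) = 1.6704*x^5 + 4.8432*x^4 + 4.4898*x^3 + 9.9772*x^2 + 13.7187*x + 0.5445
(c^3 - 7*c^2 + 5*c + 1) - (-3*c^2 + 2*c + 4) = c^3 - 4*c^2 + 3*c - 3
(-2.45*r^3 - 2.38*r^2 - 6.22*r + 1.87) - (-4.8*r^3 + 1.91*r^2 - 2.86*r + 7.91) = 2.35*r^3 - 4.29*r^2 - 3.36*r - 6.04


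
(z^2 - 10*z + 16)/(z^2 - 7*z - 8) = (z - 2)/(z + 1)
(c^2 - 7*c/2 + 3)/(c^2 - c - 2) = (c - 3/2)/(c + 1)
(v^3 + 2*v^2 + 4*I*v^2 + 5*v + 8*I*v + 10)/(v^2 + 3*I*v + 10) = (v^2 + v*(2 - I) - 2*I)/(v - 2*I)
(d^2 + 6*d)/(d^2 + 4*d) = (d + 6)/(d + 4)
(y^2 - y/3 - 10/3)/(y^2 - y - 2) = (y + 5/3)/(y + 1)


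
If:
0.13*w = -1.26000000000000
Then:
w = -9.69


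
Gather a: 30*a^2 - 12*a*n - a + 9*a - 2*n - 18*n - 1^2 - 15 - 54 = 30*a^2 + a*(8 - 12*n) - 20*n - 70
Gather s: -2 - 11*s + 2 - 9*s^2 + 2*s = -9*s^2 - 9*s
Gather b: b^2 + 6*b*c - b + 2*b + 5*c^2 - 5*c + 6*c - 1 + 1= b^2 + b*(6*c + 1) + 5*c^2 + c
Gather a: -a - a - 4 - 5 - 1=-2*a - 10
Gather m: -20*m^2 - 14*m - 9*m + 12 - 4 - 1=-20*m^2 - 23*m + 7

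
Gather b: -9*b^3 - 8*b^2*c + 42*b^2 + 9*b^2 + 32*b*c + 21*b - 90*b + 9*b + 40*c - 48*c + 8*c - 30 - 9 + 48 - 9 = -9*b^3 + b^2*(51 - 8*c) + b*(32*c - 60)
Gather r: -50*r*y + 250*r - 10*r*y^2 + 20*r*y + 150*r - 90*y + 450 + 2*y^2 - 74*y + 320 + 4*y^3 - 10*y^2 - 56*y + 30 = r*(-10*y^2 - 30*y + 400) + 4*y^3 - 8*y^2 - 220*y + 800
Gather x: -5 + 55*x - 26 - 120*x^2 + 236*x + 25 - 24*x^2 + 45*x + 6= -144*x^2 + 336*x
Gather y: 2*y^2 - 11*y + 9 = 2*y^2 - 11*y + 9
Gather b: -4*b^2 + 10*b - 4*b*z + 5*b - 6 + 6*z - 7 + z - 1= -4*b^2 + b*(15 - 4*z) + 7*z - 14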